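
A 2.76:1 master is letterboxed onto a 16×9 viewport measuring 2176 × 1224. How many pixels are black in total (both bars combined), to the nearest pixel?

2.76:1 (2.760) > 16×9 (1.778), so the master fills the width.
The master is 2176 / 2.760 ≈ 788.4058 px tall.
1224 − 788.4058 = 435.5942 px of bars.
Bar area = 435.5942 × 2176 ≈ 947853 px.

947853 pixels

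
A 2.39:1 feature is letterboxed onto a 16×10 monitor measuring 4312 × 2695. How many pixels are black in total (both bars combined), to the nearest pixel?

2.39:1 is wider than 16×10, so it spans the full width.
Content height = 4312 / 2.390 ≈ 1804.1841 px.
2695 − 1804.1841 = 890.8159 px of bars.
Across the 4312-px span: 890.8159 × 4312 ≈ 3841198 px.

3841198 pixels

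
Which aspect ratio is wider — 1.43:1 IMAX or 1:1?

1.43 and 1; 1.43 > 1.

1.43:1 IMAX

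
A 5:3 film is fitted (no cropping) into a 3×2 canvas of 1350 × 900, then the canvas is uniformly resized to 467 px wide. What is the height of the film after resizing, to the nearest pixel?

At 1350×900 the film is width-limited, so height = 1350 × 3/5 ≈ 810.00 px.
Scaling 1350 → 467 is ×0.3459, so the height becomes 810.00 × 0.3459 ≈ 280.20 px.

280 px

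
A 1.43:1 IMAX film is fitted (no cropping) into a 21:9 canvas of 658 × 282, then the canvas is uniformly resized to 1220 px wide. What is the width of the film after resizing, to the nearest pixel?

748 px

In the 658×282 frame the film fills the height: width = 282 × 1.430 ≈ 403.26 px.
Resizing to 1220 px wide multiplies everything by 1.8541: 403.26 → 747.69 px.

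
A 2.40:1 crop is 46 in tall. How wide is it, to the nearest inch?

110 in

At 2.40:1, 46 × 2.400 ≈ 110.40.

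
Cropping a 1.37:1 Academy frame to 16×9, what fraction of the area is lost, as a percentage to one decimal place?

Going from 1.37:1 Academy to 16×9 means cutting height while keeping width.
Area ratio = (1.370)/(1.778) = 77.06%; the remaining 22.94% is cropped out.

22.9%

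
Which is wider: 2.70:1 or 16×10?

2.7 and 16×10 = 1.6; 2.7 > 1.6.

2.70:1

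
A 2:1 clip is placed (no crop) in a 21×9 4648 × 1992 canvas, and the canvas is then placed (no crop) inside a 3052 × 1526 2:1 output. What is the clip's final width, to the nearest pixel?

Inside the 4648×1992 canvas the clip is height-limited at 3984.00 × 1992.00.
The 21×9 canvas is width-limited in 3052×1526, giving 3052.00 × 1308.00; scale factor 0.6566.
The clip scales with it: width 3984.00 × 0.6566 ≈ 2616.00.

2616 px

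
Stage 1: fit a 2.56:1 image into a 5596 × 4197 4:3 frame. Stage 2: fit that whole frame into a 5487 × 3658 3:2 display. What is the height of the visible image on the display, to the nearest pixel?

1905 px

2.56:1 in 5596×4197: fills the width, so the image is 5596.00 × 2185.94.
Second fit — the 4:3 canvas into 5487×3658 spans the height: 4877.33 × 3658.00 (×0.8716 from 5596×4197).
The image scales with it: height 2185.94 × 0.8716 ≈ 1905.21.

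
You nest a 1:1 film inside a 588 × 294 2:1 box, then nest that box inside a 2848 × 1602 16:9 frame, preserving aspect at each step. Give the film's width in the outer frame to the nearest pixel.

1424 px

Inside the 588×294 canvas the film is height-limited at 294.00 × 294.00.
The 2:1 canvas is width-limited in 2848×1602, giving 2848.00 × 1424.00; scale factor 4.8435.
Applying the same ×4.8435: 294.00 → 1424.00.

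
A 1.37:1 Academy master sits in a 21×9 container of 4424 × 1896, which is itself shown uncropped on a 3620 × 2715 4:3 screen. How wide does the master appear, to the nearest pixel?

1.37:1 Academy in 4424×1896: fills the height, so the master is 2597.52 × 1896.00.
The 21×9 canvas is width-limited in 3620×2715, giving 3620.00 × 1551.43; scale factor 0.8183.
The master scales with it: width 2597.52 × 0.8183 ≈ 2125.46.

2125 px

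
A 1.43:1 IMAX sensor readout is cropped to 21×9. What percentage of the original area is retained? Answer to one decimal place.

61.3%

The width stays; only height is cut (since 21×9 is wider than 1.43:1 IMAX).
Area ratio = (1.430)/(2.333) = 61.29% retained.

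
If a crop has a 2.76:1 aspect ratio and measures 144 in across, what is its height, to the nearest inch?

At 2.76:1, 144 / 2.760 ≈ 52.17.

52 in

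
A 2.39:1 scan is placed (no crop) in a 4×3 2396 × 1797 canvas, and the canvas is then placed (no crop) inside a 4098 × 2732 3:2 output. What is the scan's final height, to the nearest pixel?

1524 px

First fit — 2.39:1 into 2396×1797 spans the width: 2396.00 × 1002.51.
4×3 in 4098×2732: fills the height, so the intermediate becomes 3642.67 × 2732.00 — a scale of ×1.5203.
The scan scales with it: height 1002.51 × 1.5203 ≈ 1524.13.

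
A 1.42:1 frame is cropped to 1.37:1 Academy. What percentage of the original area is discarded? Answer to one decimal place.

1.37:1 Academy is narrower than 1.42:1, so the crop keeps the full height and trims the width.
Area ratio = (1.370)/(1.420) = 96.48%; the remaining 3.52% is cropped out.

3.5%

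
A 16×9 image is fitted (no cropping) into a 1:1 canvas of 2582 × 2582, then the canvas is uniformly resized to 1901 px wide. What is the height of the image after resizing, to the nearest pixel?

In the 2582×2582 frame the image fills the width: height = 2582 × 9/16 ≈ 1452.38 px.
Resizing to 1901 px wide multiplies everything by 0.7363: 1452.38 → 1069.31 px.

1069 px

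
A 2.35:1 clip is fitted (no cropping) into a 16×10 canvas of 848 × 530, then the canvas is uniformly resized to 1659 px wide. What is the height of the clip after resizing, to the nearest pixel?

Fitted into 848×530, the clip spans the width; its height is 848 / 2.350 ≈ 360.85 px.
The frame scales by 1659/848 = 1.9564; 360.85 × 1.9564 ≈ 705.96 px.

706 px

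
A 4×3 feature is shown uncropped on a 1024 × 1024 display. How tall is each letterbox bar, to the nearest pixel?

4×3 (1.333) > 1:1 (1.000), so the feature fills the width.
The feature is 1024 × 3/4 ≈ 768.00 px tall.
1024 − 768.00 = 256.00 px of bars (128.00 each).

128 px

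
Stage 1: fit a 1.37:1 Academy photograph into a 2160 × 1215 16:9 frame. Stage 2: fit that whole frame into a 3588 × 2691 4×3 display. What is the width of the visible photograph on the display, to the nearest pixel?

1.37:1 Academy in 2160×1215: fills the height, so the photograph is 1664.55 × 1215.00.
The 16:9 canvas is width-limited in 3588×2691, giving 3588.00 × 2018.25; scale factor 1.6611.
Applying the same ×1.6611: 1664.55 → 2765.00.

2765 px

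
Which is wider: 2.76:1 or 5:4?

2.76:1

2.76 and 5:4 = 1.25; 2.76 > 1.25.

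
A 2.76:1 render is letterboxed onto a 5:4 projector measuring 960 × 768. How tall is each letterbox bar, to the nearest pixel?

2.76:1 is wider than 5:4, so it spans the full width.
The render is 960 / 2.760 ≈ 347.83 px tall.
Leftover height: 768 − 347.83 = 420.17 px → 210.09 each side.

210 px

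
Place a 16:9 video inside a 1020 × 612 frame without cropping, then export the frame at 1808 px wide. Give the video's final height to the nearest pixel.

1017 px

At 1020×612 the video is width-limited, so height = 1020 × 9/16 ≈ 573.75 px.
Resizing to 1808 px wide multiplies everything by 1.7725: 573.75 → 1017.00 px.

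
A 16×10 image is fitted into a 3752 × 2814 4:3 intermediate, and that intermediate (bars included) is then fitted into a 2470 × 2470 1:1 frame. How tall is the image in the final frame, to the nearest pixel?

1544 px

First fit — 16×10 into 3752×2814 spans the width: 3752.00 × 2345.00.
The 4:3 canvas is width-limited in 2470×2470, giving 2470.00 × 1852.50; scale factor 0.6583.
Applying the same ×0.6583: 2345.00 → 1543.75.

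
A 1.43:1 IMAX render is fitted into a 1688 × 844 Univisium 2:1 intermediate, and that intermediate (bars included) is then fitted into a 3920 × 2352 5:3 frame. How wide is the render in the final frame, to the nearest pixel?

Inside the 1688×844 canvas the render is height-limited at 1206.92 × 844.00.
The Univisium 2:1 canvas is width-limited in 3920×2352, giving 3920.00 × 1960.00; scale factor 2.3223.
The render scales with it: width 1206.92 × 2.3223 ≈ 2802.80.

2803 px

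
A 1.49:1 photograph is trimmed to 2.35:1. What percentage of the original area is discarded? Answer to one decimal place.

36.6%

2.35:1 is wider than 1.49:1, so the crop keeps the full width and trims the height.
Area ratio = (1.490)/(2.350) = 63.40%; the remaining 36.60% is cropped out.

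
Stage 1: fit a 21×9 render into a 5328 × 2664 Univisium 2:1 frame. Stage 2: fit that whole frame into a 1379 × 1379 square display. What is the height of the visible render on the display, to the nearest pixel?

591 px

First fit — 21×9 into 5328×2664 spans the width: 5328.00 × 2283.43.
Univisium 2:1 in 1379×1379: fills the width, so the intermediate becomes 1379.00 × 689.50 — a scale of ×0.2588.
The render scales with it: height 2283.43 × 0.2588 ≈ 591.00.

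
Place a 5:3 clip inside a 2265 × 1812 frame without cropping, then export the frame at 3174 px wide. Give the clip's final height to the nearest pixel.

1904 px

In the 2265×1812 frame the clip fills the width: height = 2265 × 3/5 ≈ 1359.00 px.
Resizing to 3174 px wide multiplies everything by 1.4013: 1359.00 → 1904.40 px.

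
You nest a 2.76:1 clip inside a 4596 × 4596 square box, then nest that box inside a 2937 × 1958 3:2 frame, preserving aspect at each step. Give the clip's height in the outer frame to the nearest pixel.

2.76:1 in 4596×4596: fills the width, so the clip is 4596.00 × 1665.22.
square in 2937×1958: fills the height, so the intermediate becomes 1958.00 × 1958.00 — a scale of ×0.4260.
Applying the same ×0.4260: 1665.22 → 709.42.

709 px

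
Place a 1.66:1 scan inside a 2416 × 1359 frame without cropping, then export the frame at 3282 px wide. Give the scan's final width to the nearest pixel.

In the 2416×1359 frame the scan fills the height: width = 1359 × 1.660 ≈ 2255.94 px.
The frame scales by 3282/2416 = 1.3584; 2255.94 × 1.3584 ≈ 3064.57 px.

3065 px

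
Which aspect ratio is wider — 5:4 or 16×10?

5:4 = 1.25 and 16×10 = 1.6; 1.6 > 1.25.

16×10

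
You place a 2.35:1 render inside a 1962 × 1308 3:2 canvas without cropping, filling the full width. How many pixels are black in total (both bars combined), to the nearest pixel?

That makes the image 834.8936 px tall (1962 / 2.350).
Leftover height: 1308 − 834.8936 = 473.1064 px.
That's 473.1064 × 1962 ≈ 928235 black pixels.

928235 pixels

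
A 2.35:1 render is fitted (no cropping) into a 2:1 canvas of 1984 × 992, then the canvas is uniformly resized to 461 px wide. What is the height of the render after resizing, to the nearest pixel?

In the 1984×992 frame the render fills the width: height = 1984 / 2.350 ≈ 844.26 px.
Resizing to 461 px wide multiplies everything by 0.2324: 844.26 → 196.17 px.

196 px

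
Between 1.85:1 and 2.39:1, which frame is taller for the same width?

1.85 and 2.39; 2.39 > 1.85. The smaller width-to-height ratio is the taller frame.

1.85:1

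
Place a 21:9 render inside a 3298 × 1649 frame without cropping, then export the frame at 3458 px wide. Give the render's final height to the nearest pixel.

At 3298×1649 the render is width-limited, so height = 3298 × 9/21 ≈ 1413.43 px.
Resizing to 3458 px wide multiplies everything by 1.0485: 1413.43 → 1482.00 px.

1482 px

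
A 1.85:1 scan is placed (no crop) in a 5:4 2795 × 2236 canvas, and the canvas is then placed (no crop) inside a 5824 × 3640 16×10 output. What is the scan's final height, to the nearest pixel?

First fit — 1.85:1 into 2795×2236 spans the width: 2795.00 × 1510.81.
The 5:4 canvas is height-limited in 5824×3640, giving 4550.00 × 3640.00; scale factor 1.6279.
So the scan's height is 1510.81 × 1.6279 ≈ 2459.46.

2459 px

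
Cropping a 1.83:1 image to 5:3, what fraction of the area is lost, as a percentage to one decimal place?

5:3 is narrower than 1.83:1, so the crop keeps the full height and trims the width.
Fraction kept = (1.667)/(1.830) ≈ 91.07%, so 8.93% is lost.

8.9%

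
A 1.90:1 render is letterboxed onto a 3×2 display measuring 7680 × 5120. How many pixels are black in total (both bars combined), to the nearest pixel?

8278232 pixels

Since 1.900 > 1.500, the render is width-limited.
That makes the image 4042.1053 px tall (7680 / 1.900).
5120 − 4042.1053 = 1077.8947 px of bars.
Bar area = 1077.8947 × 7680 ≈ 8278232 px.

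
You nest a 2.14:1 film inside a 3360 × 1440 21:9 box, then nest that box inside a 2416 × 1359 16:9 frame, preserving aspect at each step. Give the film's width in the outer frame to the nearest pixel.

2216 px

Inside the 3360×1440 canvas the film is height-limited at 3081.60 × 1440.00.
Second fit — the 21:9 canvas into 2416×1359 spans the width: 2416.00 × 1035.43 (×0.7190 from 3360×1440).
So the film's width is 3081.60 × 0.7190 ≈ 2215.82.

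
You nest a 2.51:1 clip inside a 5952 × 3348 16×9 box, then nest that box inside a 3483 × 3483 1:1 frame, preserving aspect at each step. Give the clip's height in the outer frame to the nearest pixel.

Inside the 5952×3348 canvas the clip is width-limited at 5952.00 × 2371.31.
Second fit — the 16×9 canvas into 3483×3483 spans the width: 3483.00 × 1959.19 (×0.5852 from 5952×3348).
The clip scales with it: height 2371.31 × 0.5852 ≈ 1387.65.

1388 px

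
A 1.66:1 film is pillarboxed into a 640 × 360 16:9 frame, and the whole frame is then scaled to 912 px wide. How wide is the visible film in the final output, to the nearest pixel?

852 px

At 640×360 the film is height-limited, so width = 360 × 1.660 ≈ 597.60 px.
Resizing to 912 px wide multiplies everything by 1.4250: 597.60 → 851.58 px.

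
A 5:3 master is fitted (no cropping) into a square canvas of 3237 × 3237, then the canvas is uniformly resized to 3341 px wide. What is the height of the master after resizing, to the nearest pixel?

2005 px

Fitted into 3237×3237, the master spans the width; its height is 3237 × 3/5 ≈ 1942.20 px.
Resizing to 3341 px wide multiplies everything by 1.0321: 1942.20 → 2004.60 px.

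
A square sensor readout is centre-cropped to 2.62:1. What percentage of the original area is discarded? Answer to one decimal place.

The width stays; only height is cut (since 2.62:1 is wider than square).
(1.000)/(2.620) ≈ 0.382 of the area survives, leaving 61.83% discarded.

61.8%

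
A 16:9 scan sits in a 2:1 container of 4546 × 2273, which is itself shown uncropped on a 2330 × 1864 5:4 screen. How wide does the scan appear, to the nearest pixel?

2071 px

First fit — 16:9 into 4546×2273 spans the height: 4040.89 × 2273.00.
Second fit — the 2:1 canvas into 2330×1864 spans the width: 2330.00 × 1165.00 (×0.5125 from 4546×2273).
Applying the same ×0.5125: 4040.89 → 2071.11.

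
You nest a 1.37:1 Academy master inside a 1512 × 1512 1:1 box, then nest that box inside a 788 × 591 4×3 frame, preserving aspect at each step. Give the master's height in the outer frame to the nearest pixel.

First fit — 1.37:1 Academy into 1512×1512 spans the width: 1512.00 × 1103.65.
Second fit — the 1:1 canvas into 788×591 spans the height: 591.00 × 591.00 (×0.3909 from 1512×1512).
The master scales with it: height 1103.65 × 0.3909 ≈ 431.39.

431 px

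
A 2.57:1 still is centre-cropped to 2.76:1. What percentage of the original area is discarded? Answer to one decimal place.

6.9%

2.76:1 is wider than 2.57:1, so the crop keeps the full width and trims the height.
Area ratio = (2.570)/(2.760) = 93.12%; the remaining 6.88% is cropped out.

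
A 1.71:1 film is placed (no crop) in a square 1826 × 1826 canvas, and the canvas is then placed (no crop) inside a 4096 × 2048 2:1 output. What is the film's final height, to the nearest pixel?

1198 px

Inside the 1826×1826 canvas the film is width-limited at 1826.00 × 1067.84.
square in 4096×2048: fills the height, so the intermediate becomes 2048.00 × 2048.00 — a scale of ×1.1216.
So the film's height is 1067.84 × 1.1216 ≈ 1197.66.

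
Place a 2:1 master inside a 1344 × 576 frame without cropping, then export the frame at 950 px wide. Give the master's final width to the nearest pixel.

814 px

Fitted into 1344×576, the master spans the height; its width is 576 × 2/1 ≈ 1152.00 px.
Resizing to 950 px wide multiplies everything by 0.7068: 1152.00 → 814.29 px.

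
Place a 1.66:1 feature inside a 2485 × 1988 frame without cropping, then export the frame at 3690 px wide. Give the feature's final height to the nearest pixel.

At 2485×1988 the feature is width-limited, so height = 2485 / 1.660 ≈ 1496.99 px.
Scaling 2485 → 3690 is ×1.4849, so the height becomes 1496.99 × 1.4849 ≈ 2222.89 px.

2223 px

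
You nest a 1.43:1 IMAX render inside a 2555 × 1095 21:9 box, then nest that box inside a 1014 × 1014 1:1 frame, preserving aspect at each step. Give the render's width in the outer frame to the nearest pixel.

621 px

1.43:1 IMAX in 2555×1095: fills the height, so the render is 1565.85 × 1095.00.
The 21:9 canvas is width-limited in 1014×1014, giving 1014.00 × 434.57; scale factor 0.3969.
The render scales with it: width 1565.85 × 0.3969 ≈ 621.44.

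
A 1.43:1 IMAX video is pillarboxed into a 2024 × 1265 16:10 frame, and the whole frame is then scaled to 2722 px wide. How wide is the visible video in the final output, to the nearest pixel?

2433 px

Fitted into 2024×1265, the video spans the height; its width is 1265 × 1.430 ≈ 1808.95 px.
Scaling 2024 → 2722 is ×1.3449, so the width becomes 1808.95 × 1.3449 ≈ 2432.79 px.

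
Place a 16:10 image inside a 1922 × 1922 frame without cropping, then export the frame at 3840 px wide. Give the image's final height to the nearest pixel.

2400 px

In the 1922×1922 frame the image fills the width: height = 1922 × 10/16 ≈ 1201.25 px.
The frame scales by 3840/1922 = 1.9979; 1201.25 × 1.9979 ≈ 2400.00 px.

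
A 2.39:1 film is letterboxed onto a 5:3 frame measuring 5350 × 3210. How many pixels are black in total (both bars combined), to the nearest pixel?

5197559 pixels

Since 2.390 > 1.667, the film is width-limited.
Content height = 5350 / 2.390 ≈ 2238.4937 px.
Leftover height: 3210 − 2238.4937 = 971.5063 px.
Bar area = 971.5063 × 5350 ≈ 5197559 px.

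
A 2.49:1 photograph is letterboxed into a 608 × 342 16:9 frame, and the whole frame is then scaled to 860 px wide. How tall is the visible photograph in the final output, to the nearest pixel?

345 px

In the 608×342 frame the photograph fills the width: height = 608 / 2.490 ≈ 244.18 px.
Resizing to 860 px wide multiplies everything by 1.4145: 244.18 → 345.38 px.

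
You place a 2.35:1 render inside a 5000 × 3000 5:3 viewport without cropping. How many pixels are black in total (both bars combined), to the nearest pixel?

4361702 pixels

2.35:1 (2.350) > 5:3 (1.667), so the render fills the width.
That makes the image 2127.6596 px tall (5000 / 2.350).
Leftover height: 3000 − 2127.6596 = 872.3404 px.
Bar area = 872.3404 × 5000 ≈ 4361702 px.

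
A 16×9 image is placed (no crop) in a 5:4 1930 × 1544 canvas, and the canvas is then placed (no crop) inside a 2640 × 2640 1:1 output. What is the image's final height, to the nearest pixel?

16×9 in 1930×1544: fills the width, so the image is 1930.00 × 1085.62.
5:4 in 2640×2640: fills the width, so the intermediate becomes 2640.00 × 2112.00 — a scale of ×1.3679.
So the image's height is 1085.62 × 1.3679 ≈ 1485.00.

1485 px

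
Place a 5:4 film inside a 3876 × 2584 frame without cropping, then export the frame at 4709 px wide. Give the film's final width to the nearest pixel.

3924 px

In the 3876×2584 frame the film fills the height: width = 2584 × 5/4 ≈ 3230.00 px.
Resizing to 4709 px wide multiplies everything by 1.2149: 3230.00 → 3924.17 px.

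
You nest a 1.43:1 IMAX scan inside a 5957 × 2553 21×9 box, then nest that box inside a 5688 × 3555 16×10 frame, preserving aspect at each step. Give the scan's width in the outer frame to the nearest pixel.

Inside the 5957×2553 canvas the scan is height-limited at 3650.79 × 2553.00.
21×9 in 5688×3555: fills the width, so the intermediate becomes 5688.00 × 2437.71 — a scale of ×0.9548.
The scan scales with it: width 3650.79 × 0.9548 ≈ 3485.93.

3486 px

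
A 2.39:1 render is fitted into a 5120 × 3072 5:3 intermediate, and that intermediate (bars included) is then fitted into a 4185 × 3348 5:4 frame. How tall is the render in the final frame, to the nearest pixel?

First fit — 2.39:1 into 5120×3072 spans the width: 5120.00 × 2142.26.
5:3 in 4185×3348: fills the width, so the intermediate becomes 4185.00 × 2511.00 — a scale of ×0.8174.
Applying the same ×0.8174: 2142.26 → 1751.05.

1751 px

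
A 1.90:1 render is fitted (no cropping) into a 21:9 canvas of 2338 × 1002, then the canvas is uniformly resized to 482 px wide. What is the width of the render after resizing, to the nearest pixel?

At 2338×1002 the render is height-limited, so width = 1002 × 1.900 ≈ 1903.80 px.
The frame scales by 482/2338 = 0.2062; 1903.80 × 0.2062 ≈ 392.49 px.

392 px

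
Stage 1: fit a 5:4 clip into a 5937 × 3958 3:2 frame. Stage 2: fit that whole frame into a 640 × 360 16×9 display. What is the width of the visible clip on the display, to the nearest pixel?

450 px

5:4 in 5937×3958: fills the height, so the clip is 4947.50 × 3958.00.
3:2 in 640×360: fills the height, so the intermediate becomes 540.00 × 360.00 — a scale of ×0.0910.
So the clip's width is 4947.50 × 0.0910 ≈ 450.00.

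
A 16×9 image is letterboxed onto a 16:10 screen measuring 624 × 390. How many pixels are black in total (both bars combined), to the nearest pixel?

16×9 (1.778) > 16:10 (1.600), so the image fills the width.
The image is 624 × 9/16 ≈ 351.0000 px tall.
Black = 390 − 351.0000 = 39.0000 px.
Across the 624-px span: 39.0000 × 624 ≈ 24336 px.

24336 pixels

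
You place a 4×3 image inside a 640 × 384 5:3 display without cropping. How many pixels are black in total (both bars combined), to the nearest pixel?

Since 1.333 < 1.667, the image is height-limited.
The image is 384 × 4/3 ≈ 512.0000 px wide.
Leftover width: 640 − 512.0000 = 128.0000 px.
That's 128.0000 × 384 ≈ 49152 black pixels.

49152 pixels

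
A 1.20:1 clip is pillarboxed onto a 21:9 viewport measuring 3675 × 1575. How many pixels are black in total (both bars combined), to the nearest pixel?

1.20:1 is narrower than 21:9, so it spans the full height.
The clip is 1575 × 1.200 ≈ 1890.0000 px wide.
Black = 3675 − 1890.0000 = 1785.0000 px.
That's 1785.0000 × 1575 ≈ 2811375 black pixels.

2811375 pixels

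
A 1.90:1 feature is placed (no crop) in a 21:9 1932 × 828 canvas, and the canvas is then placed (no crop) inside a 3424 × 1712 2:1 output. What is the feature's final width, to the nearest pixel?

1.90:1 in 1932×828: fills the height, so the feature is 1573.20 × 828.00.
21:9 in 3424×1712: fills the width, so the intermediate becomes 3424.00 × 1467.43 — a scale of ×1.7723.
Applying the same ×1.7723: 1573.20 → 2788.11.

2788 px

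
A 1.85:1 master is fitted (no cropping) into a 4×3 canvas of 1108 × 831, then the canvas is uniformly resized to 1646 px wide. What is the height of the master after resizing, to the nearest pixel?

At 1108×831 the master is width-limited, so height = 1108 / 1.850 ≈ 598.92 px.
Resizing to 1646 px wide multiplies everything by 1.4856: 598.92 → 889.73 px.

890 px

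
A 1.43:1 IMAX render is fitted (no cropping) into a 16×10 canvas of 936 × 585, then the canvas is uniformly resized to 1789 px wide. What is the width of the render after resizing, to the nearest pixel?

1599 px

At 936×585 the render is height-limited, so width = 585 × 1.430 ≈ 836.55 px.
Scaling 936 → 1789 is ×1.9113, so the width becomes 836.55 × 1.9113 ≈ 1598.92 px.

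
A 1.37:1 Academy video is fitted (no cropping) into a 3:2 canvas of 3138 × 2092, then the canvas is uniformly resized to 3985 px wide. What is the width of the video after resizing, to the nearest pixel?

3640 px

In the 3138×2092 frame the video fills the height: width = 2092 × 1.370 ≈ 2866.04 px.
Scaling 3138 → 3985 is ×1.2699, so the width becomes 2866.04 × 1.2699 ≈ 3639.63 px.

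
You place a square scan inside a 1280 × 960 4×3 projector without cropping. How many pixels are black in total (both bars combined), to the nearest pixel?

square (1.000) < 4×3 (1.333), so the scan fills the height.
That makes the image 960.0000 px wide (960 × 1/1).
Black = 1280 − 960.0000 = 320.0000 px.
Bar area = 320.0000 × 960 ≈ 307200 px.

307200 pixels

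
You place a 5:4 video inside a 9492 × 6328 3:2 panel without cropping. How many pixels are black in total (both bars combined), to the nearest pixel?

Since 1.250 < 1.500, the video is height-limited.
That makes the image 7910.0000 px wide (6328 × 5/4).
9492 − 7910.0000 = 1582.0000 px of bars.
Across the 6328-px span: 1582.0000 × 6328 ≈ 10010896 px.

10010896 pixels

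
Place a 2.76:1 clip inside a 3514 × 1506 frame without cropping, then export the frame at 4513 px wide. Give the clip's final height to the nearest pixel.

In the 3514×1506 frame the clip fills the width: height = 3514 / 2.760 ≈ 1273.19 px.
Resizing to 4513 px wide multiplies everything by 1.2843: 1273.19 → 1635.14 px.

1635 px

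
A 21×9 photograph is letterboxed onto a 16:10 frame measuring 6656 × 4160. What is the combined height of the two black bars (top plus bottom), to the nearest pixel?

1307 px

21×9 is wider than 16:10, so it spans the full width.
That makes the image 2852.57 px tall (6656 × 9/21).
4160 − 2852.57 = 1307.43 px of bars.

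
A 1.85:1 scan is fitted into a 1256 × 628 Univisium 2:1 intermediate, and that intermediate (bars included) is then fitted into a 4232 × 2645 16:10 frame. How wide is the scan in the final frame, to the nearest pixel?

3915 px

First fit — 1.85:1 into 1256×628 spans the height: 1161.80 × 628.00.
The Univisium 2:1 canvas is width-limited in 4232×2645, giving 4232.00 × 2116.00; scale factor 3.3694.
The scan scales with it: width 1161.80 × 3.3694 ≈ 3914.60.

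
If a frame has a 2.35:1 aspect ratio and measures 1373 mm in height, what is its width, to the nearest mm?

3227 mm

At 2.35:1, 1373 × 2.350 ≈ 3226.55.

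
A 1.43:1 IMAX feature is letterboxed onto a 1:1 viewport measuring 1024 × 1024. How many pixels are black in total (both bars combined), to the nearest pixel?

Since 1.430 > 1.000, the feature is width-limited.
Content height = 1024 / 1.430 ≈ 716.0839 px.
1024 − 716.0839 = 307.9161 px of bars.
That's 307.9161 × 1024 ≈ 315306 black pixels.

315306 pixels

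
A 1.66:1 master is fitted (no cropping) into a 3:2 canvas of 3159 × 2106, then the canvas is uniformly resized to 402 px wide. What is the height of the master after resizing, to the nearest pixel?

In the 3159×2106 frame the master fills the width: height = 3159 / 1.660 ≈ 1903.01 px.
Resizing to 402 px wide multiplies everything by 0.1273: 1903.01 → 242.17 px.

242 px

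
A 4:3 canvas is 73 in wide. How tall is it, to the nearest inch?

55 in

Height = 73 × 3/4 = 54.75.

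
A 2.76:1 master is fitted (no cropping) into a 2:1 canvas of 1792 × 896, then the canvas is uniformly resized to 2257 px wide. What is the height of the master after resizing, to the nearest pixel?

818 px

In the 1792×896 frame the master fills the width: height = 1792 / 2.760 ≈ 649.28 px.
The frame scales by 2257/1792 = 1.2595; 649.28 × 1.2595 ≈ 817.75 px.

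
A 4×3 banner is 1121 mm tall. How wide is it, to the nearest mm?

1121 × 4/3 = 1494.67.

1495 mm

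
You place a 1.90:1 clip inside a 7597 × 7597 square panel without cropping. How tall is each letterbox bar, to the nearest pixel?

1.90:1 is wider than square, so it spans the full width.
That makes the image 3998.42 px tall (7597 / 1.900).
Black = 7597 − 3998.42 = 3598.58 px, or 1799.29 per bar.

1799 px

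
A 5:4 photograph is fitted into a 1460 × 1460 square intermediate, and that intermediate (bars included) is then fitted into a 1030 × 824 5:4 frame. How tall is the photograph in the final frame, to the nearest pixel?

Inside the 1460×1460 canvas the photograph is width-limited at 1460.00 × 1168.00.
The square canvas is height-limited in 1030×824, giving 824.00 × 824.00; scale factor 0.5644.
So the photograph's height is 1168.00 × 0.5644 ≈ 659.20.

659 px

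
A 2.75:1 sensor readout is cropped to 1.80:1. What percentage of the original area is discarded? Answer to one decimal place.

34.5%

Going from 2.75:1 to 1.80:1 means cutting width while keeping height.
(1.800)/(2.750) ≈ 0.655 of the area survives, leaving 34.55% discarded.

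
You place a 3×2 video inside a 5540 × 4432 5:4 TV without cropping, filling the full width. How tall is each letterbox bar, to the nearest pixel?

The video is 5540 × 2/3 ≈ 3693.33 px tall.
4432 − 3693.33 = 738.67 px of bars (369.33 each).

369 px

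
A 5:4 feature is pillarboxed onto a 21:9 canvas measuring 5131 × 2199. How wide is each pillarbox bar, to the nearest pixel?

1191 px

5:4 is narrower than 21:9, so it spans the full height.
The feature is 2199 × 5/4 ≈ 2748.75 px wide.
Leftover width: 5131 − 2748.75 = 2382.25 px → 1191.12 each side.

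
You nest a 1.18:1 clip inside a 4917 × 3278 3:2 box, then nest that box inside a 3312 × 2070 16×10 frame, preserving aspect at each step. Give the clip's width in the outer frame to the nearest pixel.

2443 px

1.18:1 in 4917×3278: fills the height, so the clip is 3868.04 × 3278.00.
3:2 in 3312×2070: fills the height, so the intermediate becomes 3105.00 × 2070.00 — a scale of ×0.6315.
Applying the same ×0.6315: 3868.04 → 2442.60.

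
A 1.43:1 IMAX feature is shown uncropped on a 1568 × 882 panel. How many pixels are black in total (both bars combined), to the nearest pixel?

270545 pixels

1.43:1 IMAX (1.430) < 16:9 (1.778), so the feature fills the height.
The feature is 882 × 1.430 ≈ 1261.2600 px wide.
Black = 1568 − 1261.2600 = 306.7400 px.
That's 306.7400 × 882 ≈ 270545 black pixels.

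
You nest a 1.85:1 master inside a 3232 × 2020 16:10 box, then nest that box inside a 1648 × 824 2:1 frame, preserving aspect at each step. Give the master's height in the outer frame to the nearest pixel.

713 px

Inside the 3232×2020 canvas the master is width-limited at 3232.00 × 1747.03.
The 16:10 canvas is height-limited in 1648×824, giving 1318.40 × 824.00; scale factor 0.4079.
Applying the same ×0.4079: 1747.03 → 712.65.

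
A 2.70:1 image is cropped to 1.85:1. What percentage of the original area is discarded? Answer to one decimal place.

1.85:1 is narrower than 2.70:1, so the crop keeps the full height and trims the width.
(1.850)/(2.700) ≈ 0.685 of the area survives, leaving 31.48% discarded.

31.5%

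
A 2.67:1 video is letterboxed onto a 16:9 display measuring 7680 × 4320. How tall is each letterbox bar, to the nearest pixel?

722 px

2.67:1 is wider than 16:9, so it spans the full width.
Content height = 7680 / 2.670 ≈ 2876.40 px.
Leftover height: 4320 − 2876.40 = 1443.60 px → 721.80 each side.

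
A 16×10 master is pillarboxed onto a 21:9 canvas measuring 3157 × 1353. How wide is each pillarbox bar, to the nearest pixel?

496 px

Since 1.600 < 2.333, the master is height-limited.
Content width = 1353 × 16/10 ≈ 2164.80 px.
Black = 3157 − 2164.80 = 992.20 px, or 496.10 per bar.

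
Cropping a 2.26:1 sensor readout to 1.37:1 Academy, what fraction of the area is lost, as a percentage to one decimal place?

39.4%

1.37:1 Academy is narrower than 2.26:1, so the crop keeps the full height and trims the width.
Area ratio = (1.370)/(2.260) = 60.62%; the remaining 39.38% is cropped out.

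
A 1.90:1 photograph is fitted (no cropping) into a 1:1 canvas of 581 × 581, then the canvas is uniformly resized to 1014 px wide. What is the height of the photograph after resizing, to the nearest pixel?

At 581×581 the photograph is width-limited, so height = 581 / 1.900 ≈ 305.79 px.
The frame scales by 1014/581 = 1.7453; 305.79 × 1.7453 ≈ 533.68 px.

534 px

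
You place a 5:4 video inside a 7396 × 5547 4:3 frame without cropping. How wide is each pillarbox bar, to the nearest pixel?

5:4 is narrower than 4:3, so it spans the full height.
The video is 5547 × 5/4 ≈ 6933.75 px wide.
Black = 7396 − 6933.75 = 462.25 px, or 231.12 per bar.

231 px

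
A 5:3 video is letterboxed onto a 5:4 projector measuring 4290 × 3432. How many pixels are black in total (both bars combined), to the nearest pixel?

Since 1.667 > 1.250, the video is width-limited.
The video is 4290 × 3/5 ≈ 2574.0000 px tall.
Leftover height: 3432 − 2574.0000 = 858.0000 px.
Across the 4290-px span: 858.0000 × 4290 ≈ 3680820 px.

3680820 pixels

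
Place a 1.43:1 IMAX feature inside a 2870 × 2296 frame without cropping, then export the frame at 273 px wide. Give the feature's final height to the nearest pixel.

191 px

In the 2870×2296 frame the feature fills the width: height = 2870 / 1.430 ≈ 2006.99 px.
Scaling 2870 → 273 is ×0.0951, so the height becomes 2006.99 × 0.0951 ≈ 190.91 px.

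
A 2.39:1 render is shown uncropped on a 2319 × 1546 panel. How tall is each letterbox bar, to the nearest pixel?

2.39:1 (2.390) > 3×2 (1.500), so the render fills the width.
That makes the image 970.29 px tall (2319 / 2.390).
Leftover height: 1546 − 970.29 = 575.71 px → 287.85 each side.

288 px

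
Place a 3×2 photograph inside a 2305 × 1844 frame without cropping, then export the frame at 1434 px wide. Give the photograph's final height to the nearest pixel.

956 px

At 2305×1844 the photograph is width-limited, so height = 2305 × 2/3 ≈ 1536.67 px.
The frame scales by 1434/2305 = 0.6221; 1536.67 × 0.6221 ≈ 956.00 px.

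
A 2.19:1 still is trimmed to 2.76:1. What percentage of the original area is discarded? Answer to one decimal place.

20.7%

The width stays; only height is cut (since 2.76:1 is wider than 2.19:1).
Fraction kept = (2.190)/(2.760) ≈ 79.35%, so 20.65% is lost.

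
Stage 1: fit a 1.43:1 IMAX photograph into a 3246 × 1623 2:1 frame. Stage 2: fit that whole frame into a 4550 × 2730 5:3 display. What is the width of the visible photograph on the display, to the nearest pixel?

3253 px

1.43:1 IMAX in 3246×1623: fills the height, so the photograph is 2320.89 × 1623.00.
Second fit — the 2:1 canvas into 4550×2730 spans the width: 4550.00 × 2275.00 (×1.4017 from 3246×1623).
Applying the same ×1.4017: 2320.89 → 3253.25.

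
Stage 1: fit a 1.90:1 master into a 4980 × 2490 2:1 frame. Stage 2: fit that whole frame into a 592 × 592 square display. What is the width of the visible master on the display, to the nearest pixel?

Inside the 4980×2490 canvas the master is height-limited at 4731.00 × 2490.00.
The 2:1 canvas is width-limited in 592×592, giving 592.00 × 296.00; scale factor 0.1189.
Applying the same ×0.1189: 4731.00 → 562.40.

562 px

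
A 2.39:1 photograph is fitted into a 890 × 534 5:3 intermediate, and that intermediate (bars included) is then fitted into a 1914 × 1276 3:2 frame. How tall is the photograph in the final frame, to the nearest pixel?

Inside the 890×534 canvas the photograph is width-limited at 890.00 × 372.38.
The 5:3 canvas is width-limited in 1914×1276, giving 1914.00 × 1148.40; scale factor 2.1506.
Applying the same ×2.1506: 372.38 → 800.84.

801 px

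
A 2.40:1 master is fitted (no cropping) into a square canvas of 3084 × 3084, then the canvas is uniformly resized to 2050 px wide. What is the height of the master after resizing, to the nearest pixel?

854 px

At 3084×3084 the master is width-limited, so height = 3084 / 2.400 ≈ 1285.00 px.
The frame scales by 2050/3084 = 0.6647; 1285.00 × 0.6647 ≈ 854.17 px.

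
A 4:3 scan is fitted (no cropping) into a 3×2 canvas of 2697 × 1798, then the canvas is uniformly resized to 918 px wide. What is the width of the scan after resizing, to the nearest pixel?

Fitted into 2697×1798, the scan spans the height; its width is 1798 × 4/3 ≈ 2397.33 px.
Resizing to 918 px wide multiplies everything by 0.3404: 2397.33 → 816.00 px.

816 px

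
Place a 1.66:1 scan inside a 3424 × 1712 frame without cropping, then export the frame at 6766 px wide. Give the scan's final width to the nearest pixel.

At 3424×1712 the scan is height-limited, so width = 1712 × 1.660 ≈ 2841.92 px.
Resizing to 6766 px wide multiplies everything by 1.9761: 2841.92 → 5615.78 px.

5616 px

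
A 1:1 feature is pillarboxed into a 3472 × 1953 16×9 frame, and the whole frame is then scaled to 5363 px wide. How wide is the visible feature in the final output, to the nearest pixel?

3017 px

In the 3472×1953 frame the feature fills the height: width = 1953 × 1/1 ≈ 1953.00 px.
The frame scales by 5363/3472 = 1.5446; 1953.00 × 1.5446 ≈ 3016.69 px.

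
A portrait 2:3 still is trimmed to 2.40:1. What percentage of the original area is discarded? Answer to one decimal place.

2.40:1 is wider than portrait 2:3, so the crop keeps the full width and trims the height.
Fraction kept = (0.667)/(2.400) ≈ 27.78%, so 72.22% is lost.

72.2%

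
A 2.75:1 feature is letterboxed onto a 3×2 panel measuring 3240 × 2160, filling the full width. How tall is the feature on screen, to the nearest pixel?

The feature is 3240 / 2.750 ≈ 1178.18 px tall.

1178 px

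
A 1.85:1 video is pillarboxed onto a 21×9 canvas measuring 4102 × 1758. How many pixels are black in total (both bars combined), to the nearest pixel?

1493773 pixels

Since 1.850 < 2.333, the video is height-limited.
That makes the image 3252.3000 px wide (1758 × 1.850).
Black = 4102 − 3252.3000 = 849.7000 px.
That's 849.7000 × 1758 ≈ 1493773 black pixels.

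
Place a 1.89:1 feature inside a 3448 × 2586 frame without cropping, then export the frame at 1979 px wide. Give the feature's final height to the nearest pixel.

1047 px

In the 3448×2586 frame the feature fills the width: height = 3448 / 1.890 ≈ 1824.34 px.
The frame scales by 1979/3448 = 0.5740; 1824.34 × 0.5740 ≈ 1047.09 px.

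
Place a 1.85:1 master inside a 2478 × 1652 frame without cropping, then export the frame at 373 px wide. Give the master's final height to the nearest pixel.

Fitted into 2478×1652, the master spans the width; its height is 2478 / 1.850 ≈ 1339.46 px.
The frame scales by 373/2478 = 0.1505; 1339.46 × 0.1505 ≈ 201.62 px.

202 px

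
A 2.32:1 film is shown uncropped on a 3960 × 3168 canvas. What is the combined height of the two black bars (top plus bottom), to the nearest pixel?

Since 2.320 > 1.250, the film is width-limited.
The film is 3960 / 2.320 ≈ 1706.90 px tall.
3168 − 1706.90 = 1461.10 px of bars.

1461 px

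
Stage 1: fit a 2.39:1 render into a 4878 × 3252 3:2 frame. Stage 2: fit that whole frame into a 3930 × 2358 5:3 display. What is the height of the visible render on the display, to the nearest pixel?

First fit — 2.39:1 into 4878×3252 spans the width: 4878.00 × 2041.00.
The 3:2 canvas is height-limited in 3930×2358, giving 3537.00 × 2358.00; scale factor 0.7251.
Applying the same ×0.7251: 2041.00 → 1479.92.

1480 px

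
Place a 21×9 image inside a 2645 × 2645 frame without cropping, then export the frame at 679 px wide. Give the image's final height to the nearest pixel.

Fitted into 2645×2645, the image spans the width; its height is 2645 × 9/21 ≈ 1133.57 px.
Scaling 2645 → 679 is ×0.2567, so the height becomes 1133.57 × 0.2567 ≈ 291.00 px.

291 px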